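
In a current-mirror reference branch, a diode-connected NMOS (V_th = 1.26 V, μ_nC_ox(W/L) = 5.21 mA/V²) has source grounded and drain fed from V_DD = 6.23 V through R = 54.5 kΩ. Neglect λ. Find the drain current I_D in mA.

With gate tied to drain, V_GS = V_DS ≥ V_GS − V_th, so the device is in saturation.
KCL at the drain: ½ k_n (V_GS − V_th)² = (V_DD − V_GS)/R.
Let x = V_GS − 1.26. Then 142 x² + x − 4.97 = 0, giving x = 0.184 V (positive root), so V_GS = 1.44 V.
I_D = (V_DD − V_GS)/R = (6.23 − 1.44) / 54.5 = 0.0878 mA.

I_D = 0.0878 mA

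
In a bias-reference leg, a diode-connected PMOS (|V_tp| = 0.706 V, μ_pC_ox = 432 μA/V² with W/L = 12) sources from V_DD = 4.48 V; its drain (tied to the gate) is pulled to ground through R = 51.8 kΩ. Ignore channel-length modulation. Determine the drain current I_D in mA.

I_D = 0.0697 mA

With gate tied to drain, V_SG = V_SD ≥ V_SG − |V_tp|, so the device is in saturation.
k_p = μ_pC_ox · (W/L) = 5.184 mA/V².
KCL at the drain: ½ k_p (V_SG − |V_tp|)² = (V_DD − V_SG)/R.
Let x = V_SG − 0.706. Then 134 x² + x − 3.774 = 0, giving x = 0.164 V (positive root), so V_SG = 0.87 V.
I_D = (V_DD − V_SG)/R = (4.48 − 0.87) / 51.8 = 0.0697 mA.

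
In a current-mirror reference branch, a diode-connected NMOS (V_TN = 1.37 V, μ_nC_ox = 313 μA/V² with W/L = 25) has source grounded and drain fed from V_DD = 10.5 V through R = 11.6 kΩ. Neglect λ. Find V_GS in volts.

V_GS = 1.81 V

With gate tied to drain, V_GS = V_DS ≥ V_GS − V_TN, so the device is in saturation.
k_n = μ_nC_ox · (W/L) = 7.825 mA/V².
KCL at the drain: ½ k_n (V_GS − V_TN)² = (V_DD − V_GS)/R.
Let x = V_GS − 1.37. Then 45.4 x² + x − 9.13 = 0, giving x = 0.438 V (positive root), so V_GS = 1.81 V.
I_D = (V_DD − V_GS)/R = (10.5 − 1.81) / 11.6 = 0.749 mA.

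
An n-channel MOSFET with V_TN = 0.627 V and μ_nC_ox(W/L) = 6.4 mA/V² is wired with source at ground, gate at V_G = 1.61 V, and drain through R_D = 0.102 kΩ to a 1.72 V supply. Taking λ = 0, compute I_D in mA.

I_D = 3.09 mA

V_GS = V_G = 1.61 V, so V_ov = 1.61 − 0.627 = 0.983 V.
Assume saturation: I_D = ½ k_n V_ov² = 0.5 × 6.4 × 0.983² = 3.09 mA, giving V_DS = V_DD − I_D R_D = 1.72 − 3.09 × 0.102 = 1.4 V.
V_DS = 1.4 V ≥ V_ov = 0.983 V, confirming saturation.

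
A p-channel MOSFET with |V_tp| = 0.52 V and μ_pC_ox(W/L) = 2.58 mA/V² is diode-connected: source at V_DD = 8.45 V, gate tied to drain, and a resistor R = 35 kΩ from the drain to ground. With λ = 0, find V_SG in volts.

V_SG = 0.928 V

With gate tied to drain, V_SG = V_SD ≥ V_SG − |V_tp|, so the device is in saturation.
KCL at the drain: ½ k_p (V_SG − |V_tp|)² = (V_DD − V_SG)/R.
Let x = V_SG − 0.52. Then 45.1 x² + x − 7.93 = 0, giving x = 0.408 V (positive root), so V_SG = 0.928 V.
I_D = (V_DD − V_SG)/R = (8.45 − 0.928) / 35 = 0.215 mA.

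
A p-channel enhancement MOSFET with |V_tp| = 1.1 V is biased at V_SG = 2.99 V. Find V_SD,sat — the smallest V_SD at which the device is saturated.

V_SD,sat = 1.89 V

The boundary between triode and saturation is V_SD = V_SG − |V_tp| = V_ov.
V_ov = 2.99 − 1.1 = 1.89 V.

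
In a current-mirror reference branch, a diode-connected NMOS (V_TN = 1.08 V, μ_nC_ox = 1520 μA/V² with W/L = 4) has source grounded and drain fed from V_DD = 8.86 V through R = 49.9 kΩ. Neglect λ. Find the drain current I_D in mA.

With gate tied to drain, V_GS = V_DS ≥ V_GS − V_TN, so the device is in saturation.
k_n = μ_nC_ox · (W/L) = 6.08 mA/V².
KCL at the drain: ½ k_n (V_GS − V_TN)² = (V_DD − V_GS)/R.
Let x = V_GS − 1.08. Then 152 x² + x − 7.78 = 0, giving x = 0.223 V (positive root), so V_GS = 1.3 V.
I_D = (V_DD − V_GS)/R = (8.86 − 1.3) / 49.9 = 0.151 mA.

I_D = 0.151 mA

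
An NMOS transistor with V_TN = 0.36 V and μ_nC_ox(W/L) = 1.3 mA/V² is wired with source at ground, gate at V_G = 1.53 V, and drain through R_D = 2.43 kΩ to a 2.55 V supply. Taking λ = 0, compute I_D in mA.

V_GS = V_G = 1.53 V, so V_ov = 1.53 − 0.36 = 1.17 V.
Assume saturation: I_D = ½ k_n V_ov² = 0.5 × 1.3 × 1.17² = 0.89 mA, giving V_DS = V_DD − I_D R_D = 2.55 − 0.89 × 2.43 = 0.388 V.
But 0.388 V < V_ov = 1.17 V, so the device is actually in triode.
In triode I_D = k_n[V_ov V_DS − ½ V_DS²] and I_D = (V_DD − V_DS)/R_D. Equating: 1.58 V_DS² − 4.696 V_DS + 2.55 = 0, giving V_DS = 0.715 V (the root below V_ov).
I_D = (2.55 − 0.715) / 2.43 = 0.755 mA.

I_D = 0.755 mA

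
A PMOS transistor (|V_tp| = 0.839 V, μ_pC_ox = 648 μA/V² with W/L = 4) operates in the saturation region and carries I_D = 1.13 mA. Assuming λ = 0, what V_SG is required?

V_SG = 1.77 V

k_p = μ_pC_ox · (W/L) = 2.592 mA/V².
In saturation I_D = ½ k_p (V_SG − |V_tp|)², so V_SG − |V_tp| = √(2 I_D / k_p) = √(2 × 1.13 / 2.592) = 0.934 V.
V_SG = 0.839 + 0.934 = 1.77 V.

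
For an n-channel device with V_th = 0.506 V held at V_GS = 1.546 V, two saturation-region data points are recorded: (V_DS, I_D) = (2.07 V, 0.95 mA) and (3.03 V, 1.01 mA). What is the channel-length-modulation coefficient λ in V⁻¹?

λ = 0.0762 V⁻¹

With V_GS fixed, I_D ∝ (1 + λ V_DS) in saturation, so I_D2/I_D1 = (1 + λ V_DS2)/(1 + λ V_DS1).
1.01/0.95 = 1.063 = (1 + 3.03 λ)/(1 + 2.07 λ).
Solving: λ (I_D1 V_DS2 − I_D2 V_DS1) = I_D2 − I_D1, so λ = (1.01 − 0.95) / (0.95 × 3.03 − 1.01 × 2.07) = 0.06 / 0.788 = 0.0762 V⁻¹.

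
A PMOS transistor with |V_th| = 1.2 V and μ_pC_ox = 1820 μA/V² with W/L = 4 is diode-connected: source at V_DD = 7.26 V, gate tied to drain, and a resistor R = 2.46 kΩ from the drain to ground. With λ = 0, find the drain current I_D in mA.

I_D = 2.15 mA

With gate tied to drain, V_SG = V_SD ≥ V_SG − |V_th|, so the device is in saturation.
k_p = μ_pC_ox · (W/L) = 7.28 mA/V².
KCL at the drain: ½ k_p (V_SG − |V_th|)² = (V_DD − V_SG)/R.
Let x = V_SG − 1.2. Then 8.95 x² + x − 6.06 = 0, giving x = 0.769 V (positive root), so V_SG = 1.97 V.
I_D = (V_DD − V_SG)/R = (7.26 − 1.97) / 2.46 = 2.15 mA.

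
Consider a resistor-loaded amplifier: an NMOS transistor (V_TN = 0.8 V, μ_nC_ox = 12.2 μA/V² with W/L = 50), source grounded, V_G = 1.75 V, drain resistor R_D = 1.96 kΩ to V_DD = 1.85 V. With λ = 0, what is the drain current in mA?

I_D = 0.275 mA

V_GS = V_G = 1.75 V, so V_ov = 1.75 − 0.8 = 0.95 V.
k_n = μ_nC_ox · (W/L) = 0.61 mA/V².
Assume saturation: I_D = ½ k_n V_ov² = 0.5 × 0.61 × 0.95² = 0.275 mA, giving V_DS = V_DD − I_D R_D = 1.85 − 0.275 × 1.96 = 1.31 V.
V_DS = 1.31 V ≥ V_ov = 0.95 V, confirming saturation.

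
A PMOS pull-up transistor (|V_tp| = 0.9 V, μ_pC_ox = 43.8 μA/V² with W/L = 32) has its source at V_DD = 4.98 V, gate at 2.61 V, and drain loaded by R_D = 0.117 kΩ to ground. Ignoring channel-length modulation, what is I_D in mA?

I_D = 1.51 mA

V_SG = V_DD − V_G = 4.98 − 2.61 = 2.37 V, so V_ov = 2.37 − 0.9 = 1.47 V.
k_p = μ_pC_ox · (W/L) = 1.402 mA/V².
Assume saturation: I_D = ½ k_p V_ov² = 0.5 × 1.402 × 1.47² = 1.51 mA, giving V_SD = V_DD − I_D R_D = 4.98 − 1.51 × 0.117 = 4.8 V.
V_SD = 4.8 V ≥ V_ov = 1.47 V, confirming saturation.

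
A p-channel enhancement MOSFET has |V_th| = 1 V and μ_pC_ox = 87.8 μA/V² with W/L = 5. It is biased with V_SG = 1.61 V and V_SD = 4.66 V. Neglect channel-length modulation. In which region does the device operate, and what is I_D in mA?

k_p = μ_pC_ox · (W/L) = 0.439 mA/V².
V_ov = V_SG − |V_th| = 1.61 − 1 = 0.61 V.
Since V_SD = 4.66 V ≥ V_ov = 0.61 V, the device is in saturation.
I_D = ½ k_p V_ov² = 0.5 × 0.439 × 0.61² = 0.0817 mA.

Saturation; I_D = 0.0817 mA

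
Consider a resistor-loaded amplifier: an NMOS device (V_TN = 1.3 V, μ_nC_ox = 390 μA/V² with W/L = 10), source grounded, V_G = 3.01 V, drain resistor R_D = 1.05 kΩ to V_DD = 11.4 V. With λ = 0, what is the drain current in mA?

I_D = 5.70 mA

V_GS = V_G = 3.01 V, so V_ov = 3.01 − 1.3 = 1.71 V.
k_n = μ_nC_ox · (W/L) = 3.9 mA/V².
Assume saturation: I_D = ½ k_n V_ov² = 0.5 × 3.9 × 1.71² = 5.7 mA, giving V_DS = V_DD − I_D R_D = 11.4 − 5.7 × 1.05 = 5.41 V.
V_DS = 5.41 V ≥ V_ov = 1.71 V, confirming saturation.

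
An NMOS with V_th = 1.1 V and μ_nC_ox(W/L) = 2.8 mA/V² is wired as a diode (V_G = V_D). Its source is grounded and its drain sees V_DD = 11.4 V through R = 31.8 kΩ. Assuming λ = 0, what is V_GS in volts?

With gate tied to drain, V_GS = V_DS ≥ V_GS − V_th, so the device is in saturation.
KCL at the drain: ½ k_n (V_GS − V_th)² = (V_DD − V_GS)/R.
Let x = V_GS − 1.1. Then 44.5 x² + x − 10.3 = 0, giving x = 0.47 V (positive root), so V_GS = 1.57 V.
I_D = (V_DD − V_GS)/R = (11.4 − 1.57) / 31.8 = 0.309 mA.

V_GS = 1.57 V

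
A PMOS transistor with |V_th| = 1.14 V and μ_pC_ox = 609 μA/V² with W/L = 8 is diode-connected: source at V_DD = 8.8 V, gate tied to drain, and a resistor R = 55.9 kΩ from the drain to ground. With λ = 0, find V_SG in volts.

V_SG = 1.37 V

With gate tied to drain, V_SG = V_SD ≥ V_SG − |V_th|, so the device is in saturation.
k_p = μ_pC_ox · (W/L) = 4.872 mA/V².
KCL at the drain: ½ k_p (V_SG − |V_th|)² = (V_DD − V_SG)/R.
Let x = V_SG − 1.14. Then 136 x² + x − 7.66 = 0, giving x = 0.234 V (positive root), so V_SG = 1.37 V.
I_D = (V_DD − V_SG)/R = (8.8 − 1.37) / 55.9 = 0.133 mA.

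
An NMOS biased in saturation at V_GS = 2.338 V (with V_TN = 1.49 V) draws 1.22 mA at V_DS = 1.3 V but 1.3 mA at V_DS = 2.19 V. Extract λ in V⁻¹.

λ = 0.0815 V⁻¹

With V_GS fixed, I_D ∝ (1 + λ V_DS) in saturation, so I_D2/I_D1 = (1 + λ V_DS2)/(1 + λ V_DS1).
1.3/1.22 = 1.066 = (1 + 2.19 λ)/(1 + 1.3 λ).
Solving: λ (I_D1 V_DS2 − I_D2 V_DS1) = I_D2 − I_D1, so λ = (1.3 − 1.22) / (1.22 × 2.19 − 1.3 × 1.3) = 0.08 / 0.982 = 0.0815 V⁻¹.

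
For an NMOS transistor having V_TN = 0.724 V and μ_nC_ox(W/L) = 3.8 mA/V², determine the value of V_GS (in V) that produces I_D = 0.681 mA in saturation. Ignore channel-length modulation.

V_GS = 1.32 V

In saturation I_D = ½ k_n (V_GS − V_TN)², so V_GS − V_TN = √(2 I_D / k_n) = √(2 × 0.681 / 3.8) = 0.599 V.
V_GS = 0.724 + 0.599 = 1.32 V.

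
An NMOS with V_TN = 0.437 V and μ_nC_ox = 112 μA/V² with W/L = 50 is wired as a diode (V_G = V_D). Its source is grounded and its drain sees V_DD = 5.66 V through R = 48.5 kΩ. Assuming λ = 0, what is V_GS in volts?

V_GS = 0.629 V

With gate tied to drain, V_GS = V_DS ≥ V_GS − V_TN, so the device is in saturation.
k_n = μ_nC_ox · (W/L) = 5.6 mA/V².
KCL at the drain: ½ k_n (V_GS − V_TN)² = (V_DD − V_GS)/R.
Let x = V_GS − 0.437. Then 136 x² + x − 5.223 = 0, giving x = 0.192 V (positive root), so V_GS = 0.629 V.
I_D = (V_DD − V_GS)/R = (5.66 − 0.629) / 48.5 = 0.104 mA.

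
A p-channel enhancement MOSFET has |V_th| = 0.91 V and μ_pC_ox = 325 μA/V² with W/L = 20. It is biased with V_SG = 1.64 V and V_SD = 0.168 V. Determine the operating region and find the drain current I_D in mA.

Triode; I_D = 0.705 mA

k_p = μ_pC_ox · (W/L) = 6.5 mA/V².
V_ov = V_SG − |V_th| = 1.64 − 0.91 = 0.73 V.
Since V_SD = 0.168 V < V_ov = 0.73 V, the device is in the triode region.
I_D = k_p [V_ov · V_SD − ½ V_SD²] = 6.5 × [0.73 × 0.168 − 0.5 × 0.168²] = 0.705 mA.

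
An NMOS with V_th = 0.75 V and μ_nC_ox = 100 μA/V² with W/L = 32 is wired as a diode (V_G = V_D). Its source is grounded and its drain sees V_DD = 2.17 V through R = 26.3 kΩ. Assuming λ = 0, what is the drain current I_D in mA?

With gate tied to drain, V_GS = V_DS ≥ V_GS − V_th, so the device is in saturation.
k_n = μ_nC_ox · (W/L) = 3.2 mA/V².
KCL at the drain: ½ k_n (V_GS − V_th)² = (V_DD − V_GS)/R.
Let x = V_GS − 0.75. Then 42.1 x² + x − 1.42 = 0, giving x = 0.172 V (positive root), so V_GS = 0.922 V.
I_D = (V_DD − V_GS)/R = (2.17 − 0.922) / 26.3 = 0.0474 mA.

I_D = 0.0474 mA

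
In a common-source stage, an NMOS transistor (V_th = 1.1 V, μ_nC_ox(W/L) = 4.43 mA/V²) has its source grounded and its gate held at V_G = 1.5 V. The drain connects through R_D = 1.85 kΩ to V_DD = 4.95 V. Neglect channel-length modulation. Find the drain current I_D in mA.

I_D = 0.354 mA

V_GS = V_G = 1.5 V, so V_ov = 1.5 − 1.1 = 0.4 V.
Assume saturation: I_D = ½ k_n V_ov² = 0.5 × 4.43 × 0.4² = 0.354 mA, giving V_DS = V_DD − I_D R_D = 4.95 − 0.354 × 1.85 = 4.29 V.
V_DS = 4.29 V ≥ V_ov = 0.4 V, confirming saturation.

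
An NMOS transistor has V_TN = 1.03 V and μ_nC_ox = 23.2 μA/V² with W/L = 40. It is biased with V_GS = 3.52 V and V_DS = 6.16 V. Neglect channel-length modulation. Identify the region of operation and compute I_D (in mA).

k_n = μ_nC_ox · (W/L) = 0.928 mA/V².
V_ov = V_GS − V_TN = 3.52 − 1.03 = 2.49 V.
Since V_DS = 6.16 V ≥ V_ov = 2.49 V, the device is in saturation.
I_D = ½ k_n V_ov² = 0.5 × 0.928 × 2.49² = 2.88 mA.

Saturation; I_D = 2.88 mA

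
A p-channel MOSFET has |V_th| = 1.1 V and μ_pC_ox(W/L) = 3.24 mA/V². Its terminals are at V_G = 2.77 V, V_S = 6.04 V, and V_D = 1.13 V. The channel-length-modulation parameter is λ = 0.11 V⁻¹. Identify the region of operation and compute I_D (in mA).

V_SG = V_S − V_G = 6.04 − 2.77 = 3.27 V; V_SD = V_S − V_D = 6.04 − 1.13 = 4.91 V.
V_ov = V_SG − |V_th| = 3.27 − 1.1 = 2.17 V.
Since V_SD = 4.91 V ≥ V_ov = 2.17 V, the device is in saturation.
I_D = ½ k_p V_ov² (1 + λ V_SD) = 0.5 × 3.24 × 2.17² × (1 + 0.11 × 4.91) = 11.7 mA.

Saturation; I_D = 11.7 mA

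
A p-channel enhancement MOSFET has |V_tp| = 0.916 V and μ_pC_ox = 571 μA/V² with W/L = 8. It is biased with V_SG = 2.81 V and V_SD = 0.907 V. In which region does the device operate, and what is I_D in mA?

k_p = μ_pC_ox · (W/L) = 4.568 mA/V².
V_ov = V_SG − |V_tp| = 2.81 − 0.916 = 1.89 V.
Since V_SD = 0.907 V < V_ov = 1.89 V, the device is in the triode region.
I_D = k_p [V_ov · V_SD − ½ V_SD²] = 4.568 × [1.89 × 0.907 − 0.5 × 0.907²] = 5.97 mA.

Triode; I_D = 5.97 mA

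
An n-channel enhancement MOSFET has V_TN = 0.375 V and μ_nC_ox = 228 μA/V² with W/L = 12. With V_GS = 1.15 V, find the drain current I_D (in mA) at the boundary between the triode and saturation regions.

I_D = 0.822 mA

At the boundary V_DS = V_ov = V_GS − V_TN = 1.15 − 0.375 = 0.775 V.
k_n = μ_nC_ox · (W/L) = 2.736 mA/V².
I_D = ½ k_n V_ov² = 0.5 × 2.736 × 0.775² = 0.822 mA.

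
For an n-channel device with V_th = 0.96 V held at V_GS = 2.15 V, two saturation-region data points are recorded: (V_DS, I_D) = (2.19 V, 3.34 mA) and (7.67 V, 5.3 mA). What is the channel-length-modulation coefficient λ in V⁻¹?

λ = 0.140 V⁻¹

With V_GS fixed, I_D ∝ (1 + λ V_DS) in saturation, so I_D2/I_D1 = (1 + λ V_DS2)/(1 + λ V_DS1).
5.3/3.34 = 1.587 = (1 + 7.67 λ)/(1 + 2.19 λ).
Solving: λ (I_D1 V_DS2 − I_D2 V_DS1) = I_D2 − I_D1, so λ = (5.3 − 3.34) / (3.34 × 7.67 − 5.3 × 2.19) = 1.96 / 14 = 0.14 V⁻¹.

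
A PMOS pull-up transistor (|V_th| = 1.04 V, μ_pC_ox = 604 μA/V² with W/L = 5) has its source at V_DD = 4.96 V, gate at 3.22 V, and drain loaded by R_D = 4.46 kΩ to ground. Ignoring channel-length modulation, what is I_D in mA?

I_D = 0.740 mA

V_SG = V_DD − V_G = 4.96 − 3.22 = 1.74 V, so V_ov = 1.74 − 1.04 = 0.7 V.
k_p = μ_pC_ox · (W/L) = 3.02 mA/V².
Assume saturation: I_D = ½ k_p V_ov² = 0.5 × 3.02 × 0.7² = 0.74 mA, giving V_SD = V_DD − I_D R_D = 4.96 − 0.74 × 4.46 = 1.66 V.
V_SD = 1.66 V ≥ V_ov = 0.7 V, confirming saturation.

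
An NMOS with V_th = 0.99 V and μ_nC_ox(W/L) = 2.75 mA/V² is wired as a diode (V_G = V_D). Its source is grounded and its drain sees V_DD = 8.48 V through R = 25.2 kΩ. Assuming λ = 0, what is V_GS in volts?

V_GS = 1.44 V

With gate tied to drain, V_GS = V_DS ≥ V_GS − V_th, so the device is in saturation.
KCL at the drain: ½ k_n (V_GS − V_th)² = (V_DD − V_GS)/R.
Let x = V_GS − 0.99. Then 34.6 x² + x − 7.49 = 0, giving x = 0.451 V (positive root), so V_GS = 1.44 V.
I_D = (V_DD − V_GS)/R = (8.48 − 1.44) / 25.2 = 0.279 mA.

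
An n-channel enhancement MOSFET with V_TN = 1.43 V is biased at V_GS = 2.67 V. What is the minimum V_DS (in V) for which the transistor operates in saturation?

V_DS,sat = 1.24 V

The boundary between triode and saturation is V_DS = V_GS − V_TN = V_ov.
V_ov = 2.67 − 1.43 = 1.24 V.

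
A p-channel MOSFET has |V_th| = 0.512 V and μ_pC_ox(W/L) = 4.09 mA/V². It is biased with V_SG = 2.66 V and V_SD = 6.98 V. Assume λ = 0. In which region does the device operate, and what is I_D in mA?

Saturation; I_D = 9.44 mA

V_ov = V_SG − |V_th| = 2.66 − 0.512 = 2.15 V.
Since V_SD = 6.98 V ≥ V_ov = 2.15 V, the device is in saturation.
I_D = ½ k_p V_ov² = 0.5 × 4.09 × 2.15² = 9.44 mA.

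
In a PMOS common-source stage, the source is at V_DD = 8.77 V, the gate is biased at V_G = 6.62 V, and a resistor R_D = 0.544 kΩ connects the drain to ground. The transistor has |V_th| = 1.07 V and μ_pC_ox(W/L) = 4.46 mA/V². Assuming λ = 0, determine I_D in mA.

V_SG = V_DD − V_G = 8.77 − 6.62 = 2.15 V, so V_ov = 2.15 − 1.07 = 1.08 V.
Assume saturation: I_D = ½ k_p V_ov² = 0.5 × 4.46 × 1.08² = 2.6 mA, giving V_SD = V_DD − I_D R_D = 8.77 − 2.6 × 0.544 = 7.36 V.
V_SD = 7.36 V ≥ V_ov = 1.08 V, confirming saturation.

I_D = 2.60 mA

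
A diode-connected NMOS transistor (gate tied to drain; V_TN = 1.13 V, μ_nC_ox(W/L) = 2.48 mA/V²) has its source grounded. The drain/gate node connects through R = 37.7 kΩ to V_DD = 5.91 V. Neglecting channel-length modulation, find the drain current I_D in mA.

I_D = 0.119 mA

With gate tied to drain, V_GS = V_DS ≥ V_GS − V_TN, so the device is in saturation.
KCL at the drain: ½ k_n (V_GS − V_TN)² = (V_DD − V_GS)/R.
Let x = V_GS − 1.13. Then 46.7 x² + x − 4.78 = 0, giving x = 0.309 V (positive root), so V_GS = 1.44 V.
I_D = (V_DD − V_GS)/R = (5.91 − 1.44) / 37.7 = 0.119 mA.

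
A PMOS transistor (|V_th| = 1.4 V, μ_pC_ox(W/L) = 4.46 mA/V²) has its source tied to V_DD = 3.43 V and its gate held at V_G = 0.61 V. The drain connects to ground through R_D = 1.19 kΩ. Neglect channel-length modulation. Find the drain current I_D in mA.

I_D = 2.49 mA

V_SG = V_DD − V_G = 3.43 − 0.61 = 2.82 V, so V_ov = 2.82 − 1.4 = 1.42 V.
Assume saturation: I_D = ½ k_p V_ov² = 0.5 × 4.46 × 1.42² = 4.5 mA, giving V_SD = V_DD − I_D R_D = 3.43 − 4.5 × 1.19 = -1.92 V.
But -1.92 V < V_ov = 1.42 V, so the device is actually in triode.
In triode I_D = k_p[V_ov V_SD − ½ V_SD²] and I_D = (V_DD − V_SD)/R_D. Equating: 2.65 V_SD² − 8.537 V_SD + 3.43 = 0, giving V_SD = 0.471 V (the root below V_ov).
I_D = (3.43 − 0.471) / 1.19 = 2.49 mA.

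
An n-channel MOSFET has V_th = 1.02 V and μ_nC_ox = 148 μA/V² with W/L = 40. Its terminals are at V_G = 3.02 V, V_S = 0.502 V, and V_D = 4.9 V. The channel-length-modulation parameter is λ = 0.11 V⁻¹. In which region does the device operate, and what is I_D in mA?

V_GS = V_G − V_S = 3.02 − 0.502 = 2.52 V; V_DS = V_D − V_S = 4.9 − 0.502 = 4.4 V.
k_n = μ_nC_ox · (W/L) = 5.92 mA/V².
V_ov = V_GS − V_th = 2.52 − 1.02 = 1.5 V.
Since V_DS = 4.4 V ≥ V_ov = 1.5 V, the device is in saturation.
I_D = ½ k_n V_ov² (1 + λ V_DS) = 0.5 × 5.92 × 1.5² × (1 + 0.11 × 4.4) = 9.86 mA.

Saturation; I_D = 9.86 mA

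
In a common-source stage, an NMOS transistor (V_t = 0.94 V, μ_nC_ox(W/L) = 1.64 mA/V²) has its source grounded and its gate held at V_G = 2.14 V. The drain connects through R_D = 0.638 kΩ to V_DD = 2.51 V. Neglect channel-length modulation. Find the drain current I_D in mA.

V_GS = V_G = 2.14 V, so V_ov = 2.14 − 0.94 = 1.2 V.
Assume saturation: I_D = ½ k_n V_ov² = 0.5 × 1.64 × 1.2² = 1.18 mA, giving V_DS = V_DD − I_D R_D = 2.51 − 1.18 × 0.638 = 1.76 V.
V_DS = 1.76 V ≥ V_ov = 1.2 V, confirming saturation.

I_D = 1.18 mA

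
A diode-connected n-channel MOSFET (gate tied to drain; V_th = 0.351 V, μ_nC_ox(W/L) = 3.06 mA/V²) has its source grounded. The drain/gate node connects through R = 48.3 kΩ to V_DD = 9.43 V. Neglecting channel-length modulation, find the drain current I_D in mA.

I_D = 0.181 mA

With gate tied to drain, V_GS = V_DS ≥ V_GS − V_th, so the device is in saturation.
KCL at the drain: ½ k_n (V_GS − V_th)² = (V_DD − V_GS)/R.
Let x = V_GS − 0.351. Then 73.9 x² + x − 9.079 = 0, giving x = 0.344 V (positive root), so V_GS = 0.695 V.
I_D = (V_DD − V_GS)/R = (9.43 − 0.695) / 48.3 = 0.181 mA.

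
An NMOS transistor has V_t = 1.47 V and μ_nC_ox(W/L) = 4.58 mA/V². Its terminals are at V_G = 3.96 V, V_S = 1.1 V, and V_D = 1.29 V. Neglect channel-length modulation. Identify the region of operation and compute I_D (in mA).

V_GS = V_G − V_S = 3.96 − 1.1 = 2.86 V; V_DS = V_D − V_S = 1.29 − 1.1 = 0.19 V.
V_ov = V_GS − V_t = 2.86 − 1.47 = 1.39 V.
Since V_DS = 0.19 V < V_ov = 1.39 V, the device is in the triode region.
I_D = k_n [V_ov · V_DS − ½ V_DS²] = 4.58 × [1.39 × 0.19 − 0.5 × 0.19²] = 1.13 mA.

Triode; I_D = 1.13 mA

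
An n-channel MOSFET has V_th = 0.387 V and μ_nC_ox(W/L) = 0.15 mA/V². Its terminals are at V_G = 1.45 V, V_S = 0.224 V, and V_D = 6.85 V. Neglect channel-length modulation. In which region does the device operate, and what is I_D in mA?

Saturation; I_D = 0.0528 mA

V_GS = V_G − V_S = 1.45 − 0.224 = 1.23 V; V_DS = V_D − V_S = 6.85 − 0.224 = 6.63 V.
V_ov = V_GS − V_th = 1.23 − 0.387 = 0.839 V.
Since V_DS = 6.63 V ≥ V_ov = 0.839 V, the device is in saturation.
I_D = ½ k_n V_ov² = 0.5 × 0.15 × 0.839² = 0.0528 mA.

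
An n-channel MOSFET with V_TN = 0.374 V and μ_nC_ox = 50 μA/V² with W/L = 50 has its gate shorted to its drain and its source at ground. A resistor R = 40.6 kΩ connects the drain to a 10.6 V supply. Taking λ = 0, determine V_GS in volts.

V_GS = 0.813 V

With gate tied to drain, V_GS = V_DS ≥ V_GS − V_TN, so the device is in saturation.
k_n = μ_nC_ox · (W/L) = 2.5 mA/V².
KCL at the drain: ½ k_n (V_GS − V_TN)² = (V_DD − V_GS)/R.
Let x = V_GS − 0.374. Then 50.8 x² + x − 10.23 = 0, giving x = 0.439 V (positive root), so V_GS = 0.813 V.
I_D = (V_DD − V_GS)/R = (10.6 − 0.813) / 40.6 = 0.241 mA.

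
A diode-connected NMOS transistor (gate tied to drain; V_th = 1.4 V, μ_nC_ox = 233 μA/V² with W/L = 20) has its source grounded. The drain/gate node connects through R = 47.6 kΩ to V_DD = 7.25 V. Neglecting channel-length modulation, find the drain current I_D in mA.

With gate tied to drain, V_GS = V_DS ≥ V_GS − V_th, so the device is in saturation.
k_n = μ_nC_ox · (W/L) = 4.66 mA/V².
KCL at the drain: ½ k_n (V_GS − V_th)² = (V_DD − V_GS)/R.
Let x = V_GS − 1.4. Then 111 x² + x − 5.85 = 0, giving x = 0.225 V (positive root), so V_GS = 1.63 V.
I_D = (V_DD − V_GS)/R = (7.25 − 1.63) / 47.6 = 0.118 mA.

I_D = 0.118 mA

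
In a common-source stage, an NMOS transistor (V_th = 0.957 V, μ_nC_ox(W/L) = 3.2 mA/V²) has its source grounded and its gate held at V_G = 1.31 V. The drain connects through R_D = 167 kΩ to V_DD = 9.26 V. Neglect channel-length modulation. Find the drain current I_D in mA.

V_GS = V_G = 1.31 V, so V_ov = 1.31 − 0.957 = 0.353 V.
Assume saturation: I_D = ½ k_n V_ov² = 0.5 × 3.2 × 0.353² = 0.199 mA, giving V_DS = V_DD − I_D R_D = 9.26 − 0.199 × 167 = -24 V.
But -24 V < V_ov = 0.353 V, so the device is actually in triode.
In triode I_D = k_n[V_ov V_DS − ½ V_DS²] and I_D = (V_DD − V_DS)/R_D. Equating: 267 V_DS² − 189.6 V_DS + 9.26 = 0, giving V_DS = 0.0527 V (the root below V_ov).
I_D = (9.26 − 0.0527) / 167 = 0.0551 mA.

I_D = 0.0551 mA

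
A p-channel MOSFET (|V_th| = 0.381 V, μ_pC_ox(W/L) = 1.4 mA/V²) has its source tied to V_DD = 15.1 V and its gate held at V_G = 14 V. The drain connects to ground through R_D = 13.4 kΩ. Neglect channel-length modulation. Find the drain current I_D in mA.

V_SG = V_DD − V_G = 15.1 − 14 = 1.1 V, so V_ov = 1.1 − 0.381 = 0.719 V.
Assume saturation: I_D = ½ k_p V_ov² = 0.5 × 1.4 × 0.719² = 0.362 mA, giving V_SD = V_DD − I_D R_D = 15.1 − 0.362 × 13.4 = 10.3 V.
V_SD = 10.3 V ≥ V_ov = 0.719 V, confirming saturation.

I_D = 0.362 mA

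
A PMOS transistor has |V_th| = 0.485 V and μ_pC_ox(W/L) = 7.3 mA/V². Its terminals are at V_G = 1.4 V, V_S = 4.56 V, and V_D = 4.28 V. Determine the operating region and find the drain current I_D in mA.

Triode; I_D = 5.18 mA

V_SG = V_S − V_G = 4.56 − 1.4 = 3.16 V; V_SD = V_S − V_D = 4.56 − 4.28 = 0.28 V.
V_ov = V_SG − |V_th| = 3.16 − 0.485 = 2.67 V.
Since V_SD = 0.28 V < V_ov = 2.67 V, the device is in the triode region.
I_D = k_p [V_ov · V_SD − ½ V_SD²] = 7.3 × [2.67 × 0.28 − 0.5 × 0.28²] = 5.18 mA.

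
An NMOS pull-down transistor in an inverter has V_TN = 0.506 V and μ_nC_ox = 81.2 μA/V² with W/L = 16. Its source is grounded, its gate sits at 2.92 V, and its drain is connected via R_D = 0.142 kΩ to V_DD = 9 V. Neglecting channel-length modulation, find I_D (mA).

I_D = 3.79 mA

V_GS = V_G = 2.92 V, so V_ov = 2.92 − 0.506 = 2.41 V.
k_n = μ_nC_ox · (W/L) = 1.299 mA/V².
Assume saturation: I_D = ½ k_n V_ov² = 0.5 × 1.299 × 2.41² = 3.79 mA, giving V_DS = V_DD − I_D R_D = 9 − 3.79 × 0.142 = 8.46 V.
V_DS = 8.46 V ≥ V_ov = 2.41 V, confirming saturation.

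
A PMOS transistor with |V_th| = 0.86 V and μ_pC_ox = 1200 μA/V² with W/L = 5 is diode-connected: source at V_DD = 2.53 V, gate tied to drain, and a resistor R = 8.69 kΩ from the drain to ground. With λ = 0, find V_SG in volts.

With gate tied to drain, V_SG = V_SD ≥ V_SG − |V_th|, so the device is in saturation.
k_p = μ_pC_ox · (W/L) = 6 mA/V².
KCL at the drain: ½ k_p (V_SG − |V_th|)² = (V_DD − V_SG)/R.
Let x = V_SG − 0.86. Then 26.1 x² + x − 1.67 = 0, giving x = 0.235 V (positive root), so V_SG = 1.09 V.
I_D = (V_DD − V_SG)/R = (2.53 − 1.09) / 8.69 = 0.165 mA.

V_SG = 1.09 V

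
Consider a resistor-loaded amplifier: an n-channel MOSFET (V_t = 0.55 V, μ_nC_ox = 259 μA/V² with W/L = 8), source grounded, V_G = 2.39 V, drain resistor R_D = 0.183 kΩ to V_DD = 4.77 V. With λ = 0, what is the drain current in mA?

V_GS = V_G = 2.39 V, so V_ov = 2.39 − 0.55 = 1.84 V.
k_n = μ_nC_ox · (W/L) = 2.072 mA/V².
Assume saturation: I_D = ½ k_n V_ov² = 0.5 × 2.072 × 1.84² = 3.51 mA, giving V_DS = V_DD − I_D R_D = 4.77 − 3.51 × 0.183 = 4.13 V.
V_DS = 4.13 V ≥ V_ov = 1.84 V, confirming saturation.

I_D = 3.51 mA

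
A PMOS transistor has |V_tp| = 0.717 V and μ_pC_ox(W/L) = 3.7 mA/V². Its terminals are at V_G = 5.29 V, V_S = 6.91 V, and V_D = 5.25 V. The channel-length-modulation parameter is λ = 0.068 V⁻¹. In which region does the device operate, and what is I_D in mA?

Saturation; I_D = 1.68 mA

V_SG = V_S − V_G = 6.91 − 5.29 = 1.62 V; V_SD = V_S − V_D = 6.91 − 5.25 = 1.66 V.
V_ov = V_SG − |V_tp| = 1.62 − 0.717 = 0.903 V.
Since V_SD = 1.66 V ≥ V_ov = 0.903 V, the device is in saturation.
I_D = ½ k_p V_ov² (1 + λ V_SD) = 0.5 × 3.7 × 0.903² × (1 + 0.068 × 1.66) = 1.68 mA.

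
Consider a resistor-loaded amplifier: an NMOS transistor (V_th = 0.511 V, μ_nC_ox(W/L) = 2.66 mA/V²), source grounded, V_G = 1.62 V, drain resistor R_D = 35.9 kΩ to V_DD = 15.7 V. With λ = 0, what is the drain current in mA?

V_GS = V_G = 1.62 V, so V_ov = 1.62 − 0.511 = 1.11 V.
Assume saturation: I_D = ½ k_n V_ov² = 0.5 × 2.66 × 1.11² = 1.64 mA, giving V_DS = V_DD − I_D R_D = 15.7 − 1.64 × 35.9 = -43 V.
But -43 V < V_ov = 1.11 V, so the device is actually in triode.
In triode I_D = k_n[V_ov V_DS − ½ V_DS²] and I_D = (V_DD − V_DS)/R_D. Equating: 47.7 V_DS² − 106.9 V_DS + 15.7 = 0, giving V_DS = 0.158 V (the root below V_ov).
I_D = (15.7 − 0.158) / 35.9 = 0.433 mA.

I_D = 0.433 mA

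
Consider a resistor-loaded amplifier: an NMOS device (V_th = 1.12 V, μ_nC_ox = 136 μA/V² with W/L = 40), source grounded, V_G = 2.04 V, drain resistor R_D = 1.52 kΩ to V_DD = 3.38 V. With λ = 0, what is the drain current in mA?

I_D = 1.88 mA

V_GS = V_G = 2.04 V, so V_ov = 2.04 − 1.12 = 0.92 V.
k_n = μ_nC_ox · (W/L) = 5.44 mA/V².
Assume saturation: I_D = ½ k_n V_ov² = 0.5 × 5.44 × 0.92² = 2.3 mA, giving V_DS = V_DD − I_D R_D = 3.38 − 2.3 × 1.52 = -0.119 V.
But -0.119 V < V_ov = 0.92 V, so the device is actually in triode.
In triode I_D = k_n[V_ov V_DS − ½ V_DS²] and I_D = (V_DD − V_DS)/R_D. Equating: 4.13 V_DS² − 8.607 V_DS + 3.38 = 0, giving V_DS = 0.525 V (the root below V_ov).
I_D = (3.38 − 0.525) / 1.52 = 1.88 mA.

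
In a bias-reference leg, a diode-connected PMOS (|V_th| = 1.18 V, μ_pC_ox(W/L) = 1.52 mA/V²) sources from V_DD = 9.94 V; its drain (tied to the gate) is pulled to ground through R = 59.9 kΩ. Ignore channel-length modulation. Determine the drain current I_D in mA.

I_D = 0.139 mA

With gate tied to drain, V_SG = V_SD ≥ V_SG − |V_th|, so the device is in saturation.
KCL at the drain: ½ k_p (V_SG − |V_th|)² = (V_DD − V_SG)/R.
Let x = V_SG − 1.18. Then 45.5 x² + x − 8.76 = 0, giving x = 0.428 V (positive root), so V_SG = 1.61 V.
I_D = (V_DD − V_SG)/R = (9.94 − 1.61) / 59.9 = 0.139 mA.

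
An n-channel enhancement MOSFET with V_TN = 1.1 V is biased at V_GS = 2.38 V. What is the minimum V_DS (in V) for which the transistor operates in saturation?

The boundary between triode and saturation is V_DS = V_GS − V_TN = V_ov.
V_ov = 2.38 − 1.1 = 1.28 V.

V_DS,sat = 1.28 V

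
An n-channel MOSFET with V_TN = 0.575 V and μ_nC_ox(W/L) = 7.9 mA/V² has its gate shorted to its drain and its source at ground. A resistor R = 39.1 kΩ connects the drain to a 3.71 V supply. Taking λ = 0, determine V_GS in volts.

V_GS = 0.714 V

With gate tied to drain, V_GS = V_DS ≥ V_GS − V_TN, so the device is in saturation.
KCL at the drain: ½ k_n (V_GS − V_TN)² = (V_DD − V_GS)/R.
Let x = V_GS − 0.575. Then 154 x² + x − 3.135 = 0, giving x = 0.139 V (positive root), so V_GS = 0.714 V.
I_D = (V_DD − V_GS)/R = (3.71 − 0.714) / 39.1 = 0.0766 mA.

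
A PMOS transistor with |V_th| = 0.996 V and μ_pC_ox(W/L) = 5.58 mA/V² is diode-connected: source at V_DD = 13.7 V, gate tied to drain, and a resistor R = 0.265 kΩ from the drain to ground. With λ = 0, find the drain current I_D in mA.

With gate tied to drain, V_SG = V_SD ≥ V_SG − |V_th|, so the device is in saturation.
KCL at the drain: ½ k_p (V_SG − |V_th|)² = (V_DD − V_SG)/R.
Let x = V_SG − 0.996. Then 0.739 x² + x − 12.7 = 0, giving x = 3.52 V (positive root), so V_SG = 4.52 V.
I_D = (V_DD − V_SG)/R = (13.7 − 4.52) / 0.265 = 34.6 mA.

I_D = 34.6 mA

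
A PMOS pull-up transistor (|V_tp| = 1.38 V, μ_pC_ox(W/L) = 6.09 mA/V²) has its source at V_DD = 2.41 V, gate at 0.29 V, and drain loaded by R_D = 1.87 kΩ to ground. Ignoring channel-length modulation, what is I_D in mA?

I_D = 1.12 mA

V_SG = V_DD − V_G = 2.41 − 0.29 = 2.12 V, so V_ov = 2.12 − 1.38 = 0.74 V.
Assume saturation: I_D = ½ k_p V_ov² = 0.5 × 6.09 × 0.74² = 1.67 mA, giving V_SD = V_DD − I_D R_D = 2.41 − 1.67 × 1.87 = -0.708 V.
But -0.708 V < V_ov = 0.74 V, so the device is actually in triode.
In triode I_D = k_p[V_ov V_SD − ½ V_SD²] and I_D = (V_DD − V_SD)/R_D. Equating: 5.69 V_SD² − 9.427 V_SD + 2.41 = 0, giving V_SD = 0.316 V (the root below V_ov).
I_D = (2.41 − 0.316) / 1.87 = 1.12 mA.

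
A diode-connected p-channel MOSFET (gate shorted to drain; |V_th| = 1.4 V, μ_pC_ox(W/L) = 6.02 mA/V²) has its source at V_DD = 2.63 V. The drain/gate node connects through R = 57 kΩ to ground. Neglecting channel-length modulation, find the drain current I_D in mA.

With gate tied to drain, V_SG = V_SD ≥ V_SG − |V_th|, so the device is in saturation.
KCL at the drain: ½ k_p (V_SG − |V_th|)² = (V_DD − V_SG)/R.
Let x = V_SG − 1.4. Then 172 x² + x − 1.23 = 0, giving x = 0.0818 V (positive root), so V_SG = 1.48 V.
I_D = (V_DD − V_SG)/R = (2.63 − 1.48) / 57 = 0.0201 mA.

I_D = 0.0201 mA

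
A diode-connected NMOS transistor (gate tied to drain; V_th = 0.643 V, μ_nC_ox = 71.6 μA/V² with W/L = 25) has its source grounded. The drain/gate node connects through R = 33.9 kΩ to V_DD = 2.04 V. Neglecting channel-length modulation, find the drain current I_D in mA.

I_D = 0.0353 mA

With gate tied to drain, V_GS = V_DS ≥ V_GS − V_th, so the device is in saturation.
k_n = μ_nC_ox · (W/L) = 1.79 mA/V².
KCL at the drain: ½ k_n (V_GS − V_th)² = (V_DD − V_GS)/R.
Let x = V_GS − 0.643. Then 30.3 x² + x − 1.397 = 0, giving x = 0.199 V (positive root), so V_GS = 0.842 V.
I_D = (V_DD − V_GS)/R = (2.04 − 0.842) / 33.9 = 0.0353 mA.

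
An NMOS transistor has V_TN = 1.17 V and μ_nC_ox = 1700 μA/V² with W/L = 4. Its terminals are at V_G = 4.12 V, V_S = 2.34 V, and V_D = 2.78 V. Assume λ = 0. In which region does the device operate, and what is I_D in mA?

Triode; I_D = 1.17 mA

V_GS = V_G − V_S = 4.12 − 2.34 = 1.78 V; V_DS = V_D − V_S = 2.78 − 2.34 = 0.44 V.
k_n = μ_nC_ox · (W/L) = 6.8 mA/V².
V_ov = V_GS − V_TN = 1.78 − 1.17 = 0.61 V.
Since V_DS = 0.44 V < V_ov = 0.61 V, the device is in the triode region.
I_D = k_n [V_ov · V_DS − ½ V_DS²] = 6.8 × [0.61 × 0.44 − 0.5 × 0.44²] = 1.17 mA.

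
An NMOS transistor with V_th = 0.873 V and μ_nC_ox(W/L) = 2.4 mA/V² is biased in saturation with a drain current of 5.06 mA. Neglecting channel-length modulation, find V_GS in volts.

In saturation I_D = ½ k_n (V_GS − V_th)², so V_GS − V_th = √(2 I_D / k_n) = √(2 × 5.06 / 2.4) = 2.05 V.
V_GS = 0.873 + 2.05 = 2.93 V.

V_GS = 2.93 V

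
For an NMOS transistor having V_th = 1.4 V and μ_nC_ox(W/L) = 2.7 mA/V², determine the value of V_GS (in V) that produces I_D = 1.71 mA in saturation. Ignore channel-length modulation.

V_GS = 2.53 V

In saturation I_D = ½ k_n (V_GS − V_th)², so V_GS − V_th = √(2 I_D / k_n) = √(2 × 1.71 / 2.7) = 1.13 V.
V_GS = 1.4 + 1.13 = 2.53 V.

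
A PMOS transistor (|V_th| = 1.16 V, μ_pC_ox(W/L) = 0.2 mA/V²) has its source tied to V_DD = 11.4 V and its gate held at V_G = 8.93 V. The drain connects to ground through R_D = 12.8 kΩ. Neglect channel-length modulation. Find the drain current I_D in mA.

I_D = 0.172 mA

V_SG = V_DD − V_G = 11.4 − 8.93 = 2.47 V, so V_ov = 2.47 − 1.16 = 1.31 V.
Assume saturation: I_D = ½ k_p V_ov² = 0.5 × 0.2 × 1.31² = 0.172 mA, giving V_SD = V_DD − I_D R_D = 11.4 − 0.172 × 12.8 = 9.2 V.
V_SD = 9.2 V ≥ V_ov = 1.31 V, confirming saturation.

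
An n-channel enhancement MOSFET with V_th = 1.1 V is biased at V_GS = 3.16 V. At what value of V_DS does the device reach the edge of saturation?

The boundary between triode and saturation is V_DS = V_GS − V_th = V_ov.
V_ov = 3.16 − 1.1 = 2.06 V.

V_DS,sat = 2.06 V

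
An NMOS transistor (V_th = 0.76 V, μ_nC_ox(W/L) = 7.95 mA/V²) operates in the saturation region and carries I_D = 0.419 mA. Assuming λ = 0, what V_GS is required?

V_GS = 1.08 V

In saturation I_D = ½ k_n (V_GS − V_th)², so V_GS − V_th = √(2 I_D / k_n) = √(2 × 0.419 / 7.95) = 0.325 V.
V_GS = 0.76 + 0.325 = 1.08 V.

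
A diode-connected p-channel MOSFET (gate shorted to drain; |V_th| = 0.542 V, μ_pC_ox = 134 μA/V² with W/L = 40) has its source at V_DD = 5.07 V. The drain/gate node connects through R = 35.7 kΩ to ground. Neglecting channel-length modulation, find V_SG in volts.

V_SG = 0.754 V

With gate tied to drain, V_SG = V_SD ≥ V_SG − |V_th|, so the device is in saturation.
k_p = μ_pC_ox · (W/L) = 5.36 mA/V².
KCL at the drain: ½ k_p (V_SG − |V_th|)² = (V_DD − V_SG)/R.
Let x = V_SG − 0.542. Then 95.7 x² + x − 4.528 = 0, giving x = 0.212 V (positive root), so V_SG = 0.754 V.
I_D = (V_DD − V_SG)/R = (5.07 − 0.754) / 35.7 = 0.121 mA.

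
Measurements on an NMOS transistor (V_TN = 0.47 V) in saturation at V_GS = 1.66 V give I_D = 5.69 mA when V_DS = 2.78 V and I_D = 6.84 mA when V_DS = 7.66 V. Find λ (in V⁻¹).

λ = 0.0468 V⁻¹

With V_GS fixed, I_D ∝ (1 + λ V_DS) in saturation, so I_D2/I_D1 = (1 + λ V_DS2)/(1 + λ V_DS1).
6.84/5.69 = 1.202 = (1 + 7.66 λ)/(1 + 2.78 λ).
Solving: λ (I_D1 V_DS2 − I_D2 V_DS1) = I_D2 − I_D1, so λ = (6.84 − 5.69) / (5.69 × 7.66 − 6.84 × 2.78) = 1.15 / 24.6 = 0.0468 V⁻¹.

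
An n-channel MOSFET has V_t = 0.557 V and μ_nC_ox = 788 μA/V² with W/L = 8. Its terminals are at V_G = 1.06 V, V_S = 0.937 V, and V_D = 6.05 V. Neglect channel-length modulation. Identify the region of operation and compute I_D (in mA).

Cutoff; I_D = 0 mA

V_GS = V_G − V_S = 1.06 − 0.937 = 0.123 V; V_DS = V_D − V_S = 6.05 − 0.937 = 5.11 V.
V_GS = 0.123 V < V_t = 0.557 V, so the transistor is in cutoff.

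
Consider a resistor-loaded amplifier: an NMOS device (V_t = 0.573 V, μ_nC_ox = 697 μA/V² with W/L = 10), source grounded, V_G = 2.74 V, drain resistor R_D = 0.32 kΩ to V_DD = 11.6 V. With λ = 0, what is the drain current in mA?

V_GS = V_G = 2.74 V, so V_ov = 2.74 − 0.573 = 2.17 V.
k_n = μ_nC_ox · (W/L) = 6.97 mA/V².
Assume saturation: I_D = ½ k_n V_ov² = 0.5 × 6.97 × 2.17² = 16.4 mA, giving V_DS = V_DD − I_D R_D = 11.6 − 16.4 × 0.32 = 6.36 V.
V_DS = 6.36 V ≥ V_ov = 2.17 V, confirming saturation.

I_D = 16.4 mA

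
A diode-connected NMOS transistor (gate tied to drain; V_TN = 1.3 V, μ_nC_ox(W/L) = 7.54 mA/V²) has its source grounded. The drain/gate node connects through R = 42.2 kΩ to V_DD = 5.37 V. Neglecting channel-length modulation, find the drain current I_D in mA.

With gate tied to drain, V_GS = V_DS ≥ V_GS − V_TN, so the device is in saturation.
KCL at the drain: ½ k_n (V_GS − V_TN)² = (V_DD − V_GS)/R.
Let x = V_GS − 1.3. Then 159 x² + x − 4.07 = 0, giving x = 0.157 V (positive root), so V_GS = 1.46 V.
I_D = (V_DD − V_GS)/R = (5.37 − 1.46) / 42.2 = 0.0927 mA.

I_D = 0.0927 mA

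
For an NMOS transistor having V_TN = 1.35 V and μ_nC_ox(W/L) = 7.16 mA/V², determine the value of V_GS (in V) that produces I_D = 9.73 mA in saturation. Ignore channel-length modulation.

In saturation I_D = ½ k_n (V_GS − V_TN)², so V_GS − V_TN = √(2 I_D / k_n) = √(2 × 9.73 / 7.16) = 1.65 V.
V_GS = 1.35 + 1.65 = 3 V.

V_GS = 3.00 V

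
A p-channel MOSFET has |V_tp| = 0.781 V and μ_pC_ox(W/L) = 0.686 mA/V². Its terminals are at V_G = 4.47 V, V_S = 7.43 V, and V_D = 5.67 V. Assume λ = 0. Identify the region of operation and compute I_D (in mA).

Triode; I_D = 1.57 mA

V_SG = V_S − V_G = 7.43 − 4.47 = 2.96 V; V_SD = V_S − V_D = 7.43 − 5.67 = 1.76 V.
V_ov = V_SG − |V_tp| = 2.96 − 0.781 = 2.18 V.
Since V_SD = 1.76 V < V_ov = 2.18 V, the device is in the triode region.
I_D = k_p [V_ov · V_SD − ½ V_SD²] = 0.686 × [2.18 × 1.76 − 0.5 × 1.76²] = 1.57 mA.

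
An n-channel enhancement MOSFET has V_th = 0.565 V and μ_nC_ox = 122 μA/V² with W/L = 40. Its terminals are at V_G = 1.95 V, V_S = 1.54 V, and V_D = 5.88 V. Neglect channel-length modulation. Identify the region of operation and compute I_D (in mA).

V_GS = V_G − V_S = 1.95 − 1.54 = 0.41 V; V_DS = V_D − V_S = 5.88 − 1.54 = 4.34 V.
V_GS = 0.41 V < V_th = 0.565 V, so the transistor is in cutoff.

Cutoff; I_D = 0 mA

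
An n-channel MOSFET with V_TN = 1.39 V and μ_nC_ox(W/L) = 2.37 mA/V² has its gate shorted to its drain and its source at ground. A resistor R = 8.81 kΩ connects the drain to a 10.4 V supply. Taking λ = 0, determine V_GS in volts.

V_GS = 2.27 V

With gate tied to drain, V_GS = V_DS ≥ V_GS − V_TN, so the device is in saturation.
KCL at the drain: ½ k_n (V_GS − V_TN)² = (V_DD − V_GS)/R.
Let x = V_GS − 1.39. Then 10.4 x² + x − 9.01 = 0, giving x = 0.882 V (positive root), so V_GS = 2.27 V.
I_D = (V_DD − V_GS)/R = (10.4 − 2.27) / 8.81 = 0.923 mA.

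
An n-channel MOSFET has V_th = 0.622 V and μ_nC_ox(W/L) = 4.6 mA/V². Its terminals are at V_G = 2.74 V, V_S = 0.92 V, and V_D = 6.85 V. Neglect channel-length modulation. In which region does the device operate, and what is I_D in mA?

V_GS = V_G − V_S = 2.74 − 0.92 = 1.82 V; V_DS = V_D − V_S = 6.85 − 0.92 = 5.93 V.
V_ov = V_GS − V_th = 1.82 − 0.622 = 1.2 V.
Since V_DS = 5.93 V ≥ V_ov = 1.2 V, the device is in saturation.
I_D = ½ k_n V_ov² = 0.5 × 4.6 × 1.2² = 3.3 mA.

Saturation; I_D = 3.30 mA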